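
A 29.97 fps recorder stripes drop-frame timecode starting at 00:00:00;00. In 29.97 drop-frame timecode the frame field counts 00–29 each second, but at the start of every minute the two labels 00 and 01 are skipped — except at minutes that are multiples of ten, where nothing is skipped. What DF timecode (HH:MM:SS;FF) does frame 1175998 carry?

Each 10-minute DF block holds 10 × 60 × 30 − 9 × 2 = 17982 frames. 1175998 ÷ 17982 → 65 full blocks, remainder 7168.
Within the partial block the first minute is 1800 frames and each further minute 1798, so 3 further minute boundaries passed. Total skipped labels = 18 × 65 + 2 × 3 = 1176.
Non-drop label index = 1175998 + 1176 = 1177174; at 30 labels/s that is 10:53:59:04, i.e. DF 10:53:59;04.

10:53:59;04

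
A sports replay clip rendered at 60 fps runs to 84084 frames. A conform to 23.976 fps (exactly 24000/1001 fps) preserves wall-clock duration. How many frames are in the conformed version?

Target frames = source frames × (target rate / source rate) = 84084 × (24000/1001)/(60) = 84084 × 400/1001 = 33600.

33600 frames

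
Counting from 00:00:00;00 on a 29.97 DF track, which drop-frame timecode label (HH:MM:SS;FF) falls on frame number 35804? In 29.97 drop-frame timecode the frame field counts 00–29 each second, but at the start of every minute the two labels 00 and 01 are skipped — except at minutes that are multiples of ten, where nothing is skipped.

Ten DF minutes hold 17982 frames, so frame 35804 lies in block 1 (frames 17982–35963) with 17822 frames into that block.
The block's first minute is 1800 frames and the rest 1798 each; 17822 frames reaches minute 9, so 1 × 18 + 9 × 2 = 36 labels have been skipped so far.
Adding those back, label number 35804 + 36 = 35840 at 30 labels/s is 1194 s + 20 f = 0 h 19 min 54 s frame 20, i.e. 00:19:54;20.

00:19:54;20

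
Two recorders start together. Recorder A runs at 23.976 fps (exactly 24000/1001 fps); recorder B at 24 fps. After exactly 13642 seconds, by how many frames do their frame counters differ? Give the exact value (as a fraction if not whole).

A emits 24000/1001 × 13642 = 327408000/1001 frames; B emits 24 × 13642 = 327408.
Difference = 327408/1001 frames (≈ 327.0809); B is ahead of A.

327408/1001 frames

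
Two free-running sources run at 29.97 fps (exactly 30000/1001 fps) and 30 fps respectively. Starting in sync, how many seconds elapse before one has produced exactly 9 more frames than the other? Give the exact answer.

300.3 seconds

The gap grows by |30 − 30000/1001| = 30/1001 frames per second.
Time for a 9-frame gap: 9 ÷ (30/1001) = 300.3 s.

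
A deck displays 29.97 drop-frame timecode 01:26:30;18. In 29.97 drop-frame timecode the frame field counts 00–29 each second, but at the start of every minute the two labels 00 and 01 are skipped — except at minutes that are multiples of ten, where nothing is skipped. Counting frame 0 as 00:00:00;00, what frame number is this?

155562

Complete 10-minute blocks: 8, each 17982 frames → 143856.
Remaining 6 whole minutes in the current block: 1800 + 5 × 1798 = 10790 frames.
Within the current minute: 30 × 30 + 18 − 2 = 916 (labels ;00/;01 skipped at this minute). Total = 143856 + 10790 + 916 = 155562.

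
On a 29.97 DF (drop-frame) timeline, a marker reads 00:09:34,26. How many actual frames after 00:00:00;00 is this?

As if non-drop at 30 labels/s: (0 × 3600 + 9 × 60 + 34) × 30 + 26 = 17246.
Minute boundaries passed: 9; those not divisible by 10: 9 − 0 = 9; dropped labels = 2 × 9 = 18.
Actual frame index = 17246 − 18 = 17228.

17228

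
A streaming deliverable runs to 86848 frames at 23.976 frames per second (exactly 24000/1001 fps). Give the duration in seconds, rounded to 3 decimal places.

Running time = 86848 × 1001/24000 = 1358357/375 s ≈ 3622.285 s.

3622.285 seconds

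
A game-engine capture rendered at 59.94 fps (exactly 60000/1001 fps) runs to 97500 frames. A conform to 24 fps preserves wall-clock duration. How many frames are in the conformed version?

39039 frames

Target frames = source frames × (target rate / source rate) = 97500 × (24)/(60000/1001) = 97500 × 1001/2500 = 39039.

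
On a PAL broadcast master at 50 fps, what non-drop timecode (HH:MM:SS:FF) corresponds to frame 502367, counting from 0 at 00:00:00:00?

02:47:27:17

502367 ÷ 50 = 10047 full seconds, remainder 17 frames.
10047 s = 2 h 47 min 27 s.
Timecode: 02:47:27:17.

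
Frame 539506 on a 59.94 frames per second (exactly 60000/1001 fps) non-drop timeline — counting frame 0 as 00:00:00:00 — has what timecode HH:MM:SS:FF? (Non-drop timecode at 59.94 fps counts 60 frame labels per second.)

02:29:51:46

539506 ÷ 60 = 8991 full seconds, remainder 46 frames.
8991 s = 2 h 29 min 51 s.
Timecode: 02:29:51:46.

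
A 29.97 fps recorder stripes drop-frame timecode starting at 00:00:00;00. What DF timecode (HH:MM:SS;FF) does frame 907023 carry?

Ten DF minutes hold 17982 frames, so frame 907023 lies in block 50 (frames 899100–917081) with 7923 frames into that block.
The block's first minute is 1800 frames and the rest 1798 each; 7923 frames reaches minute 4, so 50 × 18 + 4 × 2 = 908 labels have been skipped so far.
Adding those back, label number 907023 + 908 = 907931 at 30 labels/s is 30264 s + 11 f = 8 h 24 min 24 s frame 11, i.e. 08:24:24;11.

08:24:24;11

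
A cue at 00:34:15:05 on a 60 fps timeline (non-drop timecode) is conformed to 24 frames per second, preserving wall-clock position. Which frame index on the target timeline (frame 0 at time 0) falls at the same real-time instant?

Source frame index: (0×3600 + 34×60 + 15) × 60 + 5 = 123305.
Real time: 123305 / (60) = 24661/12 s.
Target frame: (24661/12) × (24) = 49322.

frame 49322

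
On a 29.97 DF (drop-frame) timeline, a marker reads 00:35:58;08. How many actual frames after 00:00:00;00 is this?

As if non-drop at 30 labels/s: (0 × 3600 + 35 × 60 + 58) × 30 + 8 = 64748.
Minute boundaries passed: 35; those not divisible by 10: 35 − 3 = 32; dropped labels = 2 × 32 = 64.
Actual frame index = 64748 − 64 = 64684.

64684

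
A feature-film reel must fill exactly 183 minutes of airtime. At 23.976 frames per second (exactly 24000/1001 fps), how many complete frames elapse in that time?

263256 frames

183 min = 10980 s.
Frames = 10980 × 24000/1001 = 263520000/1001 ≈ 263256.7433.
Complete frames: 263256.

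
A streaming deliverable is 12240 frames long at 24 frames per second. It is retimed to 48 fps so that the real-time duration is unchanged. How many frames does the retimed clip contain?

Frames at target rate = 12240 × (48) / (24) = 24480.

24480 frames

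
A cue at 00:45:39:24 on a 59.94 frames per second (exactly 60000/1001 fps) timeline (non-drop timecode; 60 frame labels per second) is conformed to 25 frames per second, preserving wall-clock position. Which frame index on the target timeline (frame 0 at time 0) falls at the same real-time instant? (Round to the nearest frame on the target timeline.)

frame 68553

Source frame index: (0×3600 + 45×60 + 39) × 60 + 24 = 164364.
Real time: 164364 / (60000/1001) = 13710697/5000 s.
Target frame: (13710697/5000) × (25) = 13710697/200 ≈ 68553.485 → 68553.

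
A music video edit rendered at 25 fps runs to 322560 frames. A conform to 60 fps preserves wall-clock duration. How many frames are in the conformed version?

Target frames = source frames × (target rate / source rate) = 322560 × (60)/(25) = 322560 × 12/5 = 774144.

774144 frames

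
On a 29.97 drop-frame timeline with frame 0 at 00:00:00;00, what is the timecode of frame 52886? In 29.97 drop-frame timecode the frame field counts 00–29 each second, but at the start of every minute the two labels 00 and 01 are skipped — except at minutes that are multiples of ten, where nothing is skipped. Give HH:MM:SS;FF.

00:29:24;20

Ten DF minutes hold 17982 frames, so frame 52886 lies in block 2 (frames 35964–53945) with 16922 frames into that block.
The block's first minute is 1800 frames and the rest 1798 each; 16922 frames reaches minute 9, so 2 × 18 + 9 × 2 = 54 labels have been skipped so far.
Adding those back, label number 52886 + 54 = 52940 at 30 labels/s is 1764 s + 20 f = 0 h 29 min 24 s frame 20, i.e. 00:29:24;20.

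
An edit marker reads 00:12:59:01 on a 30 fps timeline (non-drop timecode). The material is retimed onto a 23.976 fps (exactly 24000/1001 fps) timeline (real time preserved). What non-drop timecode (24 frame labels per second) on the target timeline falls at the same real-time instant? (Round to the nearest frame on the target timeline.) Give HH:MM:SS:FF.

Source frame index: (0×3600 + 12×60 + 59) × 30 + 1 = 23371.
Real time: 23371 / (30) = 23371/30 s.
Target frame: (23371/30) × (24000/1001) = 18696800/1001 ≈ 18678.122 → 18678.
At 24 labels/s: frame 18678 → 00:12:58:06.

00:12:58:06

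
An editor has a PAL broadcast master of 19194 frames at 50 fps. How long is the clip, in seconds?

383.88 seconds

Running time = 19194 / (50) = 383.88 s.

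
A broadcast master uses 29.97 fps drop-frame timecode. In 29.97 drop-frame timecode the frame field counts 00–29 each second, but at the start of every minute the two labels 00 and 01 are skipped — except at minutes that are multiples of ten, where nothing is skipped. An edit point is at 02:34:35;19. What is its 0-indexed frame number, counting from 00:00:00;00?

As if non-drop at 30 labels/s: (2 × 3600 + 34 × 60 + 35) × 30 + 19 = 278269.
Minute boundaries passed: 154; those not divisible by 10: 154 − 15 = 139; dropped labels = 2 × 139 = 278.
Actual frame index = 278269 − 278 = 277991.

277991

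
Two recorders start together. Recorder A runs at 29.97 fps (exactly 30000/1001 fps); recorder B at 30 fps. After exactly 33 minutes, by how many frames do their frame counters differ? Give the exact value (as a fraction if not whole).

33 min = 1980 s.
A emits 30000/1001 × 1980 = 5400000/91 frames; B emits 30 × 1980 = 59400.
Difference = 5400/91 frames (≈ 59.3407); B is ahead of A.

5400/91 frames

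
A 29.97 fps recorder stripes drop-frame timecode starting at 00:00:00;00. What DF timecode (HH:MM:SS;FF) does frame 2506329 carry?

Each 10-minute DF block holds 10 × 60 × 30 − 9 × 2 = 17982 frames. 2506329 ÷ 17982 → 139 full blocks, remainder 6831.
Within the partial block the first minute is 1800 frames and each further minute 1798, so 3 further minute boundaries passed. Total skipped labels = 18 × 139 + 2 × 3 = 2508.
Non-drop label index = 2506329 + 2508 = 2508837; at 30 labels/s that is 23:13:47:27, i.e. DF 23:13:47;27.

23:13:47;27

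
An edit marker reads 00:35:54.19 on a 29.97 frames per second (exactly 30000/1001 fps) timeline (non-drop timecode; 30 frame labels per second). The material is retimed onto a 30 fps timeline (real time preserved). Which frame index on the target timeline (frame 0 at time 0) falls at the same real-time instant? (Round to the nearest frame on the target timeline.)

Source frame index: (0×3600 + 35×60 + 54) × 30 + 19 = 64639.
Real time: 64639 / (30000/1001) = 64703639/30000 s.
Target frame: (64703639/30000) × (30) = 64703639/1000 ≈ 64703.639 → 64704.

frame 64704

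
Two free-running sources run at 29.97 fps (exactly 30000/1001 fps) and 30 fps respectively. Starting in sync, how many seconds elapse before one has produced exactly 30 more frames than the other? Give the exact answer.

1001 seconds

The gap grows by |30 − 30000/1001| = 30/1001 frames per second.
Time for a 30-frame gap: 30 ÷ (30/1001) = 1001 s.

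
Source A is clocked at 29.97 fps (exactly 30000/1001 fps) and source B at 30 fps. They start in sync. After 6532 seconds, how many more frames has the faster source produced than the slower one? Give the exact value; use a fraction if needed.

A emits 30000/1001 × 6532 = 195960000/1001 frames; B emits 30 × 6532 = 195960.
Difference = 195960/1001 frames (≈ 195.7642); B is ahead of A.

195960/1001 frames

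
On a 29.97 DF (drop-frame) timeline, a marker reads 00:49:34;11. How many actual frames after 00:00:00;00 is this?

Complete 10-minute blocks: 4, each 17982 frames → 71928.
Remaining 9 whole minutes in the current block: 1800 + 8 × 1798 = 16184 frames.
Within the current minute: 34 × 30 + 11 − 2 = 1029 (labels ;00/;01 skipped at this minute). Total = 71928 + 16184 + 1029 = 89141.

89141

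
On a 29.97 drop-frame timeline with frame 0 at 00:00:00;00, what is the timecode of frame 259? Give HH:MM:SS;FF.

Ten DF minutes hold 17982 frames, so frame 259 lies in block 0 (frames 0–17981) with 259 frames into that block.
The block's first minute is 1800 frames and the rest 1798 each; 259 frames reaches minute 0, so 0 × 18 + 0 × 2 = 0 labels have been skipped so far.
Adding those back, label number 259 + 0 = 259 at 30 labels/s is 8 s + 19 f = 0 h 0 min 8 s frame 19, i.e. 00:00:08;19.

00:00:08;19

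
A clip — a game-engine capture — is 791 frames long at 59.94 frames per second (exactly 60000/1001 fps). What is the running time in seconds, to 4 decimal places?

13.1965 seconds

Running time = 791 × 1001/60000 = 791791/60000 s ≈ 13.1965 s.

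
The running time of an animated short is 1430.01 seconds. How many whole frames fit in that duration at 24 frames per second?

34320 frames

Frames = 1430.01 × 24 = 858006/25 ≈ 34320.2400.
Complete frames: 34320.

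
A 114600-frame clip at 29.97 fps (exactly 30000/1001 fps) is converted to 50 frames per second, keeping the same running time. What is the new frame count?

Target frames = source frames × (target rate / source rate) = 114600 × (50)/(30000/1001) = 114600 × 1001/600 = 191191.

191191 frames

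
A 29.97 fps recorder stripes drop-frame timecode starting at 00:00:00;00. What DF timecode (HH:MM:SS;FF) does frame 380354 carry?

03:31:31;04

Each 10-minute DF block holds 10 × 60 × 30 − 9 × 2 = 17982 frames. 380354 ÷ 17982 → 21 full blocks, remainder 2732.
Within the partial block the first minute is 1800 frames and each further minute 1798, so 1 further minute boundary passed. Total skipped labels = 18 × 21 + 2 × 1 = 380.
Non-drop label index = 380354 + 380 = 380734; at 30 labels/s that is 03:31:31:04, i.e. DF 03:31:31;04.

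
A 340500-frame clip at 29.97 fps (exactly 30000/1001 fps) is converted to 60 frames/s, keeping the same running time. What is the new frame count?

Target frames = source frames × (target rate / source rate) = 340500 × (60)/(30000/1001) = 340500 × 1001/500 = 681681.

681681 frames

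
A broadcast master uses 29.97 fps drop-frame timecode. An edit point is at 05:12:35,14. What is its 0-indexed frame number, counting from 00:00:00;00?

562102

As if non-drop at 30 labels/s: (5 × 3600 + 12 × 60 + 35) × 30 + 14 = 562664.
Minute boundaries passed: 312; those not divisible by 10: 312 − 31 = 281; dropped labels = 2 × 281 = 562.
Actual frame index = 562664 − 562 = 562102.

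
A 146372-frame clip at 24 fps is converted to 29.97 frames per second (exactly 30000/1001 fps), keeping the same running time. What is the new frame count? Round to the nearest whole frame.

Frames at target rate = 146372 × (30000/1001) / (24) = 182965000/1001 ≈ 182782.218.
Nearest whole frame: 182782.

182782 frames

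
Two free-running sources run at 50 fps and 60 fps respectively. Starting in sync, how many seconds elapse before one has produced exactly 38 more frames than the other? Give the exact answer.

The gap grows by |60 − 50| = 10 frames per second.
Time for a 38-frame gap: 38 ÷ (10) = 3.8 s.

3.8 seconds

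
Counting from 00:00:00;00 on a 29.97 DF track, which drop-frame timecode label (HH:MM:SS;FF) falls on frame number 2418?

00:01:20;20

Each 10-minute DF block holds 10 × 60 × 30 − 9 × 2 = 17982 frames. 2418 ÷ 17982 → 0 full blocks, remainder 2418.
Within the partial block the first minute is 1800 frames and each further minute 1798, so 1 further minute boundary passed. Total skipped labels = 18 × 0 + 2 × 1 = 2.
Non-drop label index = 2418 + 2 = 2420; at 30 labels/s that is 00:01:20:20, i.e. DF 00:01:20;20.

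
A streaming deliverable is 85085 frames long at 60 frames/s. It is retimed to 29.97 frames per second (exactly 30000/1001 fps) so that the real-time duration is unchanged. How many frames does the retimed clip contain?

Target frames = source frames × (target rate / source rate) = 85085 × (30000/1001)/(60) = 85085 × 500/1001 = 42500.

42500 frames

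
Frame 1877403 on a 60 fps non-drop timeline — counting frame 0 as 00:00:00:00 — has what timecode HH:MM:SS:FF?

1877403 ÷ 60 = 31290 full seconds, remainder 3 frames.
31290 s = 8 h 41 min 30 s.
Timecode: 08:41:30:03.

08:41:30:03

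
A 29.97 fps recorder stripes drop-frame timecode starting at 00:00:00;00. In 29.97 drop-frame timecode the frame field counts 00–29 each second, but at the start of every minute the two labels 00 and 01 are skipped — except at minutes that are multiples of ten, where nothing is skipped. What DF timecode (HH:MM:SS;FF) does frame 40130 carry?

Each 10-minute DF block holds 10 × 60 × 30 − 9 × 2 = 17982 frames. 40130 ÷ 17982 → 2 full blocks, remainder 4166.
Within the partial block the first minute is 1800 frames and each further minute 1798, so 2 further minute boundaries passed. Total skipped labels = 18 × 2 + 2 × 2 = 40.
Non-drop label index = 40130 + 40 = 40170; at 30 labels/s that is 00:22:19:00, i.e. DF 00:22:19;00.

00:22:19;00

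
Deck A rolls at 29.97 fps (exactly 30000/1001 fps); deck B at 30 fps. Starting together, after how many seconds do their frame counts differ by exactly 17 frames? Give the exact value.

The gap grows by |30 − 30000/1001| = 30/1001 frames per second.
Time for a 17-frame gap: 17 ÷ (30/1001) = 17017/30 s.

17017/30 seconds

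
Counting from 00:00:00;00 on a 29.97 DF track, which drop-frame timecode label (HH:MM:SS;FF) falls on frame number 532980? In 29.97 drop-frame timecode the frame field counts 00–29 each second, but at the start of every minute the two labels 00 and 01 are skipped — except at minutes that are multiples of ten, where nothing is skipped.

04:56:23;24

Ten DF minutes hold 17982 frames, so frame 532980 lies in block 29 (frames 521478–539459) with 11502 frames into that block.
The block's first minute is 1800 frames and the rest 1798 each; 11502 frames reaches minute 6, so 29 × 18 + 6 × 2 = 534 labels have been skipped so far.
Adding those back, label number 532980 + 534 = 533514 at 30 labels/s is 17783 s + 24 f = 4 h 56 min 23 s frame 24, i.e. 04:56:23;24.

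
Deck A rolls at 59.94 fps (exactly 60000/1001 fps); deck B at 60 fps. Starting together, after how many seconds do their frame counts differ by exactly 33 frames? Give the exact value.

The gap grows by |60 − 60000/1001| = 60/1001 frames per second.
Time for a 33-frame gap: 33 ÷ (60/1001) = 550.55 s.

550.55 seconds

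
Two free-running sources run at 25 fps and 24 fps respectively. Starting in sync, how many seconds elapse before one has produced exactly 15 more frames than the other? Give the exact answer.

The gap grows by |24 − 25| = 1 frame per second.
Time for a 15-frame gap: 15 ÷ (1) = 15 s.

15 seconds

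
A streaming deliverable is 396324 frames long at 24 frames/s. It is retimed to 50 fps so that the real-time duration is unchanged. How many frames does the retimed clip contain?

825675 frames

Target frames = source frames × (target rate / source rate) = 396324 × (50)/(24) = 396324 × 25/12 = 825675.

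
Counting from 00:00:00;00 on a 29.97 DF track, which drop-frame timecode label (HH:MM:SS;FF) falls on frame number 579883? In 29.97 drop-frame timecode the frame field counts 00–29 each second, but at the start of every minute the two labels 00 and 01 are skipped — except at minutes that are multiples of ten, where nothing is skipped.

Ten DF minutes hold 17982 frames, so frame 579883 lies in block 32 (frames 575424–593405) with 4459 frames into that block.
The block's first minute is 1800 frames and the rest 1798 each; 4459 frames reaches minute 2, so 32 × 18 + 2 × 2 = 580 labels have been skipped so far.
Adding those back, label number 579883 + 580 = 580463 at 30 labels/s is 19348 s + 23 f = 5 h 22 min 28 s frame 23, i.e. 05:22:28;23.

05:22:28;23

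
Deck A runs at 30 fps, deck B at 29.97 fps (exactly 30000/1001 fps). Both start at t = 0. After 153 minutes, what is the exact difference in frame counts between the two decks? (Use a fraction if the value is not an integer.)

153 min = 9180 s.
A emits 30 × 9180 = 275400 frames; B emits 30000/1001 × 9180 = 275400000/1001.
Difference = 275400/1001 frames (≈ 275.1249); B is behind A.

275400/1001 frames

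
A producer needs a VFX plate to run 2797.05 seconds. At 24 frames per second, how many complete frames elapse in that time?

Frames = 2797.05 × 24 = 335646/5 ≈ 67129.2000.
Complete frames: 67129.

67129 frames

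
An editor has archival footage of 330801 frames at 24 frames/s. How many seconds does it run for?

13783.375 seconds

Running time = 330801 / (24) = 13783.375 s.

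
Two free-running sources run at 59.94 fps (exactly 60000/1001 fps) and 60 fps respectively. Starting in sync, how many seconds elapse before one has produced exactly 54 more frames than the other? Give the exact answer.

The gap grows by |60 − 60000/1001| = 60/1001 frames per second.
Time for a 54-frame gap: 54 ÷ (60/1001) = 900.9 s.

900.9 seconds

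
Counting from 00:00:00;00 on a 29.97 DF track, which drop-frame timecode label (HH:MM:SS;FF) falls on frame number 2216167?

Each 10-minute DF block holds 10 × 60 × 30 − 9 × 2 = 17982 frames. 2216167 ÷ 17982 → 123 full blocks, remainder 4381.
Within the partial block the first minute is 1800 frames and each further minute 1798, so 2 further minute boundaries passed. Total skipped labels = 18 × 123 + 2 × 2 = 2218.
Non-drop label index = 2216167 + 2218 = 2218385; at 30 labels/s that is 20:32:26:05, i.e. DF 20:32:26;05.

20:32:26;05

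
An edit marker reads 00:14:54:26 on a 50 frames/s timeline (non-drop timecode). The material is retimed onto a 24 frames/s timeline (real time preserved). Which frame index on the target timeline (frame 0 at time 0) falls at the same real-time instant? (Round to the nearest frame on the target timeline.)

Source frame index: (0×3600 + 14×60 + 54) × 50 + 26 = 44726.
Real time: 44726 / (50) = 22363/25 s.
Target frame: (22363/25) × (24) = 536712/25 ≈ 21468.480 → 21468.

frame 21468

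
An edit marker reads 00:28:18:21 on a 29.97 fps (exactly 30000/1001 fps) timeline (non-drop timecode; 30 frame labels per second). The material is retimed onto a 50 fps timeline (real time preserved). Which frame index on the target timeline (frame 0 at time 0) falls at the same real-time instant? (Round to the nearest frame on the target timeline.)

frame 85020

Source frame index: (0×3600 + 28×60 + 18) × 30 + 21 = 50961.
Real time: 50961 / (30000/1001) = 17003987/10000 s.
Target frame: (17003987/10000) × (50) = 17003987/200 ≈ 85019.935 → 85020.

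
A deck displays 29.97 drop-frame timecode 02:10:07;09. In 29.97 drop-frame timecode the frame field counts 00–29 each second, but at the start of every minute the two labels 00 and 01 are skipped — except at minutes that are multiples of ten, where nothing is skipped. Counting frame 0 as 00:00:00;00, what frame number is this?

233985

As if non-drop at 30 labels/s: (2 × 3600 + 10 × 60 + 7) × 30 + 9 = 234219.
Minute boundaries passed: 130; those not divisible by 10: 130 − 13 = 117; dropped labels = 2 × 117 = 234.
Actual frame index = 234219 − 234 = 233985.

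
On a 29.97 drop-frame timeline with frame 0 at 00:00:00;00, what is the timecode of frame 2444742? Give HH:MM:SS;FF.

22:39:33;00

Ten DF minutes hold 17982 frames, so frame 2444742 lies in block 135 (frames 2427570–2445551) with 17172 frames into that block.
The block's first minute is 1800 frames and the rest 1798 each; 17172 frames reaches minute 9, so 135 × 18 + 9 × 2 = 2448 labels have been skipped so far.
Adding those back, label number 2444742 + 2448 = 2447190 at 30 labels/s is 81573 s + 0 f = 22 h 39 min 33 s frame 0, i.e. 22:39:33;00.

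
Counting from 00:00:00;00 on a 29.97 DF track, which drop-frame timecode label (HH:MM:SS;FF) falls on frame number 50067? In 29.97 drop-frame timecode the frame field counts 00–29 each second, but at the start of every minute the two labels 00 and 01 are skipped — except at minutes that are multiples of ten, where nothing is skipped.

Each 10-minute DF block holds 10 × 60 × 30 − 9 × 2 = 17982 frames. 50067 ÷ 17982 → 2 full blocks, remainder 14103.
Within the partial block the first minute is 1800 frames and each further minute 1798, so 7 further minute boundaries passed. Total skipped labels = 18 × 2 + 2 × 7 = 50.
Non-drop label index = 50067 + 50 = 50117; at 30 labels/s that is 00:27:50:17, i.e. DF 00:27:50;17.

00:27:50;17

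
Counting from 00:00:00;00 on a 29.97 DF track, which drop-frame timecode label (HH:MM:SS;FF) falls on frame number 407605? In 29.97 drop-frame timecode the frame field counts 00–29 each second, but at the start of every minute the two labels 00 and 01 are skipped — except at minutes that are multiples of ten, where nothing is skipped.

03:46:40;13

Each 10-minute DF block holds 10 × 60 × 30 − 9 × 2 = 17982 frames. 407605 ÷ 17982 → 22 full blocks, remainder 12001.
Within the partial block the first minute is 1800 frames and each further minute 1798, so 6 further minute boundaries passed. Total skipped labels = 18 × 22 + 2 × 6 = 408.
Non-drop label index = 407605 + 408 = 408013; at 30 labels/s that is 03:46:40:13, i.e. DF 03:46:40;13.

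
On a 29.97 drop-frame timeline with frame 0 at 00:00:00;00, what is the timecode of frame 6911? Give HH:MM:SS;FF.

00:03:50;17

Ten DF minutes hold 17982 frames, so frame 6911 lies in block 0 (frames 0–17981) with 6911 frames into that block.
The block's first minute is 1800 frames and the rest 1798 each; 6911 frames reaches minute 3, so 0 × 18 + 3 × 2 = 6 labels have been skipped so far.
Adding those back, label number 6911 + 6 = 6917 at 30 labels/s is 230 s + 17 f = 0 h 3 min 50 s frame 17, i.e. 00:03:50;17.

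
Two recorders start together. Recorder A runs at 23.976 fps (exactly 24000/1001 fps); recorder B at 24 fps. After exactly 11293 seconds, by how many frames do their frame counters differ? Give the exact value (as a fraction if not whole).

A emits 24000/1001 × 11293 = 271032000/1001 frames; B emits 24 × 11293 = 271032.
Difference = 271032/1001 frames (≈ 270.7612); B is ahead of A.

271032/1001 frames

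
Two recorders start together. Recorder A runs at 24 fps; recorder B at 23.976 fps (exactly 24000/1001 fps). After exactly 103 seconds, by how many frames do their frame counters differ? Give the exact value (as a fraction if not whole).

A emits 24 × 103 = 2472 frames; B emits 24000/1001 × 103 = 2472000/1001.
Difference = 2472/1001 frames (≈ 2.4695); B is behind A.

2472/1001 frames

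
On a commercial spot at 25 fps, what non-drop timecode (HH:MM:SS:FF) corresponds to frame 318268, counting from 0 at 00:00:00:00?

318268 ÷ 25 = 12730 full seconds, remainder 18 frames.
12730 s = 3 h 32 min 10 s.
Timecode: 03:32:10:18.

03:32:10:18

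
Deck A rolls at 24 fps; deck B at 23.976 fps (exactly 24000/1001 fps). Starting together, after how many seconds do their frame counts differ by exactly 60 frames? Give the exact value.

2502.5 seconds

The gap grows by |24000/1001 − 24| = 24/1001 frames per second.
Time for a 60-frame gap: 60 ÷ (24/1001) = 2502.5 s.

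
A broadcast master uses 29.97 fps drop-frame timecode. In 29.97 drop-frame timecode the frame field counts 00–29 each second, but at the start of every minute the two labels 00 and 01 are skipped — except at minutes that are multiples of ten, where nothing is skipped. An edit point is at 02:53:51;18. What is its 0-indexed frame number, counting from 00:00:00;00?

Complete 10-minute blocks: 17, each 17982 frames → 305694.
Remaining 3 whole minutes in the current block: 1800 + 2 × 1798 = 5396 frames.
Within the current minute: 51 × 30 + 18 − 2 = 1546 (labels ;00/;01 skipped at this minute). Total = 305694 + 5396 + 1546 = 312636.

312636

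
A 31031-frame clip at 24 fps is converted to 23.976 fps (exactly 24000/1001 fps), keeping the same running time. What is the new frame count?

31000 frames

Target frames = source frames × (target rate / source rate) = 31031 × (24000/1001)/(24) = 31031 × 1000/1001 = 31000.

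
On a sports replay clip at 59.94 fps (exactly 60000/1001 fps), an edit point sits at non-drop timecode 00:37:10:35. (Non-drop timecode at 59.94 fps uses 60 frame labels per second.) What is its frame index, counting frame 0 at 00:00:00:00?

Total seconds to the label: (0 × 3600 + 37 × 60 + 10) = 2230.
Frame index = 2230 × 60 + 35 = 133835.

frame 133835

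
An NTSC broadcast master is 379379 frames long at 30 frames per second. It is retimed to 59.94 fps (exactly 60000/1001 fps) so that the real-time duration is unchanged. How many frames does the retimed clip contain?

Target frames = source frames × (target rate / source rate) = 379379 × (60000/1001)/(30) = 379379 × 2000/1001 = 758000.

758000 frames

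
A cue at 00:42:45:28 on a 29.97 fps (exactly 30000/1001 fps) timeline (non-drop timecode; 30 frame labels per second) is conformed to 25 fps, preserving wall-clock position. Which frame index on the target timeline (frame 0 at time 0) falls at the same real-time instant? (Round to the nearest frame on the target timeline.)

frame 64212

Source frame index: (0×3600 + 42×60 + 45) × 30 + 28 = 76978.
Real time: 76978 / (30000/1001) = 38527489/15000 s.
Target frame: (38527489/15000) × (25) = 38527489/600 ≈ 64212.482 → 64212.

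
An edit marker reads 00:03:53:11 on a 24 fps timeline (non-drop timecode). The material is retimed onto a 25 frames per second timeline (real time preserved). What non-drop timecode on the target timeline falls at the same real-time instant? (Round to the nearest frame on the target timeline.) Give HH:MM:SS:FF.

00:03:53:11

Source frame index: (0×3600 + 3×60 + 53) × 24 + 11 = 5603.
Real time: 5603 / (24) = 5603/24 s.
Target frame: (5603/24) × (25) = 140075/24 ≈ 5836.458 → 5836.
At 25 labels/s: frame 5836 → 00:03:53:11.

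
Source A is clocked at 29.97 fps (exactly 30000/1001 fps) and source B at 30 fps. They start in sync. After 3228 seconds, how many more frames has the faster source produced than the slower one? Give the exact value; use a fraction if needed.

A emits 30000/1001 × 3228 = 96840000/1001 frames; B emits 30 × 3228 = 96840.
Difference = 96840/1001 frames (≈ 96.7433); B is ahead of A.

96840/1001 frames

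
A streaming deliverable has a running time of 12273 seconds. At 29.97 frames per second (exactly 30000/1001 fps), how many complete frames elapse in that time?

Frames = 12273 × 30000/1001 = 368190000/1001 ≈ 367822.1778.
Complete frames: 367822.

367822 frames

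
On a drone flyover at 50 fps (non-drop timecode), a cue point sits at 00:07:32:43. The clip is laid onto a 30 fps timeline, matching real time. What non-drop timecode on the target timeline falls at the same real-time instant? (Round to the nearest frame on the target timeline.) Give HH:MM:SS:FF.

Source frame index: (0×3600 + 7×60 + 32) × 50 + 43 = 22643.
Real time: 22643 / (50) = 22643/50 s.
Target frame: (22643/50) × (30) = 67929/5 ≈ 13585.800 → 13586.
At 30 labels/s: frame 13586 → 00:07:32:26.

00:07:32:26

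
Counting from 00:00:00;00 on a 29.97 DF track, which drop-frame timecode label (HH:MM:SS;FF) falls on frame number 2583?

Ten DF minutes hold 17982 frames, so frame 2583 lies in block 0 (frames 0–17981) with 2583 frames into that block.
The block's first minute is 1800 frames and the rest 1798 each; 2583 frames reaches minute 1, so 0 × 18 + 1 × 2 = 2 labels have been skipped so far.
Adding those back, label number 2583 + 2 = 2585 at 30 labels/s is 86 s + 5 f = 0 h 1 min 26 s frame 5, i.e. 00:01:26;05.

00:01:26;05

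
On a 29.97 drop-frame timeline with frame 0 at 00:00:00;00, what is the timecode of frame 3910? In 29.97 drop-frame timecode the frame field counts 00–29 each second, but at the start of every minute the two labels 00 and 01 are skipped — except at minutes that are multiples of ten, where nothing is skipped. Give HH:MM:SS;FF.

00:02:10;14

Each 10-minute DF block holds 10 × 60 × 30 − 9 × 2 = 17982 frames. 3910 ÷ 17982 → 0 full blocks, remainder 3910.
Within the partial block the first minute is 1800 frames and each further minute 1798, so 2 further minute boundaries passed. Total skipped labels = 18 × 0 + 2 × 2 = 4.
Non-drop label index = 3910 + 4 = 3914; at 30 labels/s that is 00:02:10:14, i.e. DF 00:02:10;14.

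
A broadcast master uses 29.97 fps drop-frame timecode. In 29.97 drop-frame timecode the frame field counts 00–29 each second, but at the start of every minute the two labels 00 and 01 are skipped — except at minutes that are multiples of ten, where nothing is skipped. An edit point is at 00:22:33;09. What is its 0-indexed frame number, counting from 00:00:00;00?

Complete 10-minute blocks: 2, each 17982 frames → 35964.
Remaining 2 whole minutes in the current block: 1800 + 1 × 1798 = 3598 frames.
Within the current minute: 33 × 30 + 9 − 2 = 997 (labels ;00/;01 skipped at this minute). Total = 35964 + 3598 + 997 = 40559.

40559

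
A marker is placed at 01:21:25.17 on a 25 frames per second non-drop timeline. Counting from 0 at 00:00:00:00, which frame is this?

Total seconds to the label: (1 × 3600 + 21 × 60 + 25) = 4885.
Frame index = 4885 × 25 + 17 = 122142.

122142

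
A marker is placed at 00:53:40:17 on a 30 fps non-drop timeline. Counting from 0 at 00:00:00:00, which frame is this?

96617

Total seconds to the label: (0 × 3600 + 53 × 60 + 40) = 3220.
Frame index = 3220 × 30 + 17 = 96617.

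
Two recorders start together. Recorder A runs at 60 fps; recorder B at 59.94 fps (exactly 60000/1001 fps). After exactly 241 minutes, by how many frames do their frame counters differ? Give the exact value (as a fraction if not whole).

867600/1001 frames

241 min = 14460 s.
A emits 60 × 14460 = 867600 frames; B emits 60000/1001 × 14460 = 867600000/1001.
Difference = 867600/1001 frames (≈ 866.7333); B is behind A.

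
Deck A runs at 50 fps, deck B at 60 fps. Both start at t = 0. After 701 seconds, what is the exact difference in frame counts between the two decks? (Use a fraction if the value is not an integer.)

A emits 50 × 701 = 35050 frames; B emits 60 × 701 = 42060.
Difference = 7010 frames; B is ahead of A.

7010 frames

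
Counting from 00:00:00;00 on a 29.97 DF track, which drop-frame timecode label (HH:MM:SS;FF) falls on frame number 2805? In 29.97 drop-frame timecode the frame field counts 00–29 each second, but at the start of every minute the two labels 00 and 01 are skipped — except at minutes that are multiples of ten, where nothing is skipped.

Ten DF minutes hold 17982 frames, so frame 2805 lies in block 0 (frames 0–17981) with 2805 frames into that block.
The block's first minute is 1800 frames and the rest 1798 each; 2805 frames reaches minute 1, so 0 × 18 + 1 × 2 = 2 labels have been skipped so far.
Adding those back, label number 2805 + 2 = 2807 at 30 labels/s is 93 s + 17 f = 0 h 1 min 33 s frame 17, i.e. 00:01:33;17.

00:01:33;17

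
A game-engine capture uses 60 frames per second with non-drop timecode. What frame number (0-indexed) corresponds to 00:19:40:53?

frame 70853

Total seconds to the label: (0 × 3600 + 19 × 60 + 40) = 1180.
Frame index = 1180 × 60 + 53 = 70853.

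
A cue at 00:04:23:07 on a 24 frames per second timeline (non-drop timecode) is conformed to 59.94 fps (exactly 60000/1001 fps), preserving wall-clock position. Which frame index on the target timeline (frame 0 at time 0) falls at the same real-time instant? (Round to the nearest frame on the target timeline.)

Source frame index: (0×3600 + 4×60 + 23) × 24 + 7 = 6319.
Real time: 6319 / (24) = 6319/24 s.
Target frame: (6319/24) × (60000/1001) = 15797500/1001 ≈ 15781.718 → 15782.

frame 15782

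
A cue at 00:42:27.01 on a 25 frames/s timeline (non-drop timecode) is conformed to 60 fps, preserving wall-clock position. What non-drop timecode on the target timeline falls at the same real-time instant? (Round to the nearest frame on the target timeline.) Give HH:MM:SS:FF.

Source frame index: (0×3600 + 42×60 + 27) × 25 + 1 = 63676.
Real time: 63676 / (25) = 63676/25 s.
Target frame: (63676/25) × (60) = 764112/5 ≈ 152822.400 → 152822.
At 60 labels/s: frame 152822 → 00:42:27:02.

00:42:27:02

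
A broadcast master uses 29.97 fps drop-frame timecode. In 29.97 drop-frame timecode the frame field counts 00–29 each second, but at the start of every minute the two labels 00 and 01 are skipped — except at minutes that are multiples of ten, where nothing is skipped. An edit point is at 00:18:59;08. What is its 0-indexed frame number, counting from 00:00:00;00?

34144

Complete 10-minute blocks: 1, each 17982 frames → 17982.
Remaining 8 whole minutes in the current block: 1800 + 7 × 1798 = 14386 frames.
Within the current minute: 59 × 30 + 8 − 2 = 1776 (labels ;00/;01 skipped at this minute). Total = 17982 + 14386 + 1776 = 34144.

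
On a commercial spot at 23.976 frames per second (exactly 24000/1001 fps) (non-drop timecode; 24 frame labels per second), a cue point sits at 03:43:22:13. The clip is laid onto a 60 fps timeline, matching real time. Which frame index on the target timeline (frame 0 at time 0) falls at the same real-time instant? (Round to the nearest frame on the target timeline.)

Source frame index: (3×3600 + 43×60 + 22) × 24 + 13 = 321661.
Real time: 321661 / (24000/1001) = 321982661/24000 s.
Target frame: (321982661/24000) × (60) = 321982661/400 ≈ 804956.652 → 804957.

frame 804957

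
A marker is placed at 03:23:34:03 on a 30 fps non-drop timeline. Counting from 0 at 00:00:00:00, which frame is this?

frame 366423

Total seconds to the label: (3 × 3600 + 23 × 60 + 34) = 12214.
Frame index = 12214 × 30 + 3 = 366423.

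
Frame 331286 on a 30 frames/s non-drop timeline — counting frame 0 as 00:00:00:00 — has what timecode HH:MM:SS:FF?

331286 ÷ 30 = 11042 full seconds, remainder 26 frames.
11042 s = 3 h 4 min 2 s.
Timecode: 03:04:02:26.

03:04:02:26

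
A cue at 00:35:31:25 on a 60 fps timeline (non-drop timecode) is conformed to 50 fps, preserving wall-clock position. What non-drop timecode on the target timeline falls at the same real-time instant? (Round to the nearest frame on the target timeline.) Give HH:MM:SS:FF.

Source frame index: (0×3600 + 35×60 + 31) × 60 + 25 = 127885.
Real time: 127885 / (60) = 25577/12 s.
Target frame: (25577/12) × (50) = 639425/6 ≈ 106570.833 → 106571.
At 50 labels/s: frame 106571 → 00:35:31:21.

00:35:31:21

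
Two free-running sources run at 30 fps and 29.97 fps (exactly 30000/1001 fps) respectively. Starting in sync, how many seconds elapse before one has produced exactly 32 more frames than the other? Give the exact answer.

16016/15 seconds

The gap grows by |30000/1001 − 30| = 30/1001 frames per second.
Time for a 32-frame gap: 32 ÷ (30/1001) = 16016/15 s.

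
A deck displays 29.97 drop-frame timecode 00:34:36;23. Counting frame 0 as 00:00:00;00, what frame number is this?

62241

As if non-drop at 30 labels/s: (0 × 3600 + 34 × 60 + 36) × 30 + 23 = 62303.
Minute boundaries passed: 34; those not divisible by 10: 34 − 3 = 31; dropped labels = 2 × 31 = 62.
Actual frame index = 62303 − 62 = 62241.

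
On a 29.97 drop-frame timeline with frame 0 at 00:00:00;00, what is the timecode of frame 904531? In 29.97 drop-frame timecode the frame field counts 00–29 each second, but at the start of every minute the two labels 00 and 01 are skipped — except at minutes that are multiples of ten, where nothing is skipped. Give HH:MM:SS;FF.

Ten DF minutes hold 17982 frames, so frame 904531 lies in block 50 (frames 899100–917081) with 5431 frames into that block.
The block's first minute is 1800 frames and the rest 1798 each; 5431 frames reaches minute 3, so 50 × 18 + 3 × 2 = 906 labels have been skipped so far.
Adding those back, label number 904531 + 906 = 905437 at 30 labels/s is 30181 s + 7 f = 8 h 23 min 1 s frame 7, i.e. 08:23:01;07.

08:23:01;07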